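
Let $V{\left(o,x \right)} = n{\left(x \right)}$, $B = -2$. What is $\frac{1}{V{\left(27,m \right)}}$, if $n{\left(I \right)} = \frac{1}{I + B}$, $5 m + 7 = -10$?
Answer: $- \frac{27}{5} \approx -5.4$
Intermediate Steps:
$m = - \frac{17}{5}$ ($m = - \frac{7}{5} + \frac{1}{5} \left(-10\right) = - \frac{7}{5} - 2 = - \frac{17}{5} \approx -3.4$)
$n{\left(I \right)} = \frac{1}{-2 + I}$ ($n{\left(I \right)} = \frac{1}{I - 2} = \frac{1}{-2 + I}$)
$V{\left(o,x \right)} = \frac{1}{-2 + x}$
$\frac{1}{V{\left(27,m \right)}} = \frac{1}{\frac{1}{-2 - \frac{17}{5}}} = \frac{1}{\frac{1}{- \frac{27}{5}}} = \frac{1}{- \frac{5}{27}} = - \frac{27}{5}$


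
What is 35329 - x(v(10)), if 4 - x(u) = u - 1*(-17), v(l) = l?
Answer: 35352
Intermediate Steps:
x(u) = -13 - u (x(u) = 4 - (u - 1*(-17)) = 4 - (u + 17) = 4 - (17 + u) = 4 + (-17 - u) = -13 - u)
35329 - x(v(10)) = 35329 - (-13 - 1*10) = 35329 - (-13 - 10) = 35329 - 1*(-23) = 35329 + 23 = 35352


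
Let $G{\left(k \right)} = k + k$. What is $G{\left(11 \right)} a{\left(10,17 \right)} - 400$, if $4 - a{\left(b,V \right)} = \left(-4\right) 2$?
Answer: $-136$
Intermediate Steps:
$a{\left(b,V \right)} = 12$ ($a{\left(b,V \right)} = 4 - \left(-4\right) 2 = 4 - -8 = 4 + 8 = 12$)
$G{\left(k \right)} = 2 k$
$G{\left(11 \right)} a{\left(10,17 \right)} - 400 = 2 \cdot 11 \cdot 12 - 400 = 22 \cdot 12 - 400 = 264 - 400 = -136$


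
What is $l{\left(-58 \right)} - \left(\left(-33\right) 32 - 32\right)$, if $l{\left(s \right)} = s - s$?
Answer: $1088$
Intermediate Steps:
$l{\left(s \right)} = 0$
$l{\left(-58 \right)} - \left(\left(-33\right) 32 - 32\right) = 0 - \left(\left(-33\right) 32 - 32\right) = 0 - \left(-1056 - 32\right) = 0 - -1088 = 0 + 1088 = 1088$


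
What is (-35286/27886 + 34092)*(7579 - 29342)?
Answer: -10344543960219/13943 ≈ -7.4192e+8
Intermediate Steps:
(-35286/27886 + 34092)*(7579 - 29342) = (-35286*1/27886 + 34092)*(-21763) = (-17643/13943 + 34092)*(-21763) = (475327113/13943)*(-21763) = -10344543960219/13943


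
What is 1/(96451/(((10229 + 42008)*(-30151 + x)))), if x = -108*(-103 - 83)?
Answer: -525660931/96451 ≈ -5450.0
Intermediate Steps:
x = 20088 (x = -108*(-186) = 20088)
1/(96451/(((10229 + 42008)*(-30151 + x)))) = 1/(96451/(((10229 + 42008)*(-30151 + 20088)))) = 1/(96451/((52237*(-10063)))) = 1/(96451/(-525660931)) = 1/(96451*(-1/525660931)) = 1/(-96451/525660931) = -525660931/96451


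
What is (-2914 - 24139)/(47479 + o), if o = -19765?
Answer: -27053/27714 ≈ -0.97615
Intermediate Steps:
(-2914 - 24139)/(47479 + o) = (-2914 - 24139)/(47479 - 19765) = -27053/27714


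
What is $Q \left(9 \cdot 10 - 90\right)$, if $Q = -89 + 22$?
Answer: $0$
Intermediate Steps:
$Q = -67$
$Q \left(9 \cdot 10 - 90\right) = - 67 \left(9 \cdot 10 - 90\right) = - 67 \left(90 - 90\right) = \left(-67\right) 0 = 0$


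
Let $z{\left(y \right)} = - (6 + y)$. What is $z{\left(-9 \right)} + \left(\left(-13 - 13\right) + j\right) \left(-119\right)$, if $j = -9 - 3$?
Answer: $4525$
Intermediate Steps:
$z{\left(y \right)} = -6 - y$
$j = -12$
$z{\left(-9 \right)} + \left(\left(-13 - 13\right) + j\right) \left(-119\right) = \left(-6 - -9\right) + \left(\left(-13 - 13\right) - 12\right) \left(-119\right) = \left(-6 + 9\right) + \left(-26 - 12\right) \left(-119\right) = 3 - -4522 = 3 + 4522 = 4525$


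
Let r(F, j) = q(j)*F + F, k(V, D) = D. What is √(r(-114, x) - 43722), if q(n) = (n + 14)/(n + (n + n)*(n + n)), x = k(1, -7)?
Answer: I*√394562/3 ≈ 209.38*I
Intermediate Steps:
x = -7
q(n) = (14 + n)/(n + 4*n²) (q(n) = (14 + n)/(n + (2*n)*(2*n)) = (14 + n)/(n + 4*n²))
r(F, j) = F + F*(14 + j)/(j*(1 + 4*j)) (r(F, j) = ((14 + j)/(j*(1 + 4*j)))*F + F = F*(14 + j)/(j*(1 + 4*j)) + F = F + F*(14 + j)/(j*(1 + 4*j)))
√(r(-114, x) - 43722) = √(-114*(14 - 7 - 7*(1 + 4*(-7)))/(-7*(1 + 4*(-7))) - 43722) = √(-114*(-⅐)*(14 - 7 - 7*(1 - 28))/(1 - 28) - 43722) = √(-114*(-⅐)*(14 - 7 - 7*(-27))/(-27) - 43722) = √(-114*(-⅐)*(-1/27)*(14 - 7 + 189) - 43722) = √(-114*(-⅐)*(-1/27)*196 - 43722) = √(-1064/9 - 43722) = √(-394562/9) = I*√394562/3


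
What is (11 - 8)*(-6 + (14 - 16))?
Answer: -24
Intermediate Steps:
(11 - 8)*(-6 + (14 - 16)) = 3*(-6 - 2) = 3*(-8) = -24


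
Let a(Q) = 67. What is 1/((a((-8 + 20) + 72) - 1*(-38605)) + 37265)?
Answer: 1/75937 ≈ 1.3169e-5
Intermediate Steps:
1/((a((-8 + 20) + 72) - 1*(-38605)) + 37265) = 1/((67 - 1*(-38605)) + 37265) = 1/((67 + 38605) + 37265) = 1/(38672 + 37265) = 1/75937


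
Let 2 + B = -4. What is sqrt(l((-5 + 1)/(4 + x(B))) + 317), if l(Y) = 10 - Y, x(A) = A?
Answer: 5*sqrt(13) ≈ 18.028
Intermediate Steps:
B = -6 (B = -2 - 4 = -6)
sqrt(l((-5 + 1)/(4 + x(B))) + 317) = sqrt((10 - (-5 + 1)/(4 - 6)) + 317) = sqrt((10 - (-4)/(-2)) + 317) = sqrt((10 - (-4)*(-1)/2) + 317) = sqrt((10 - 1*2) + 317) = sqrt((10 - 2) + 317) = sqrt(8 + 317) = sqrt(325) = 5*sqrt(13)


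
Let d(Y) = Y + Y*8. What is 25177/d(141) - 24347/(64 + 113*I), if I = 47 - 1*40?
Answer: -1041112/120555 ≈ -8.6360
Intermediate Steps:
d(Y) = 9*Y (d(Y) = Y + 8*Y = 9*Y)
I = 7 (I = 47 - 40 = 7)
25177/d(141) - 24347/(64 + 113*I) = 25177/((9*141)) - 24347/(64 + 113*7) = 25177/1269 - 24347/(64 + 791) = 25177*(1/1269) - 24347/855 = 25177/1269 - 24347*1/855 = 25177/1269 - 24347/855 = -1041112/120555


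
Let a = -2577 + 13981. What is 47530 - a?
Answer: 36126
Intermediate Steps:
a = 11404
47530 - a = 47530 - 1*11404 = 47530 - 11404 = 36126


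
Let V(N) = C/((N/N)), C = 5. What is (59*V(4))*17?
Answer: 5015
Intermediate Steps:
V(N) = 5 (V(N) = 5/((N/N)) = 5/1 = 5*1 = 5)
(59*V(4))*17 = (59*5)*17 = 295*17 = 5015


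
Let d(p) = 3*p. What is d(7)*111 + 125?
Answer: 2456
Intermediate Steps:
d(7)*111 + 125 = (3*7)*111 + 125 = 21*111 + 125 = 2331 + 125 = 2456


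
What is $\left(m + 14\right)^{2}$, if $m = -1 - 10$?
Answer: $9$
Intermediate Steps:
$m = -11$ ($m = -1 - 10 = -11$)
$\left(m + 14\right)^{2} = \left(-11 + 14\right)^{2} = 3^{2} = 9$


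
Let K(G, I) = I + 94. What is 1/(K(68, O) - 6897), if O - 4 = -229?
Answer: -1/7028 ≈ -0.00014229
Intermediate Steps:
O = -225 (O = 4 - 229 = -225)
K(G, I) = 94 + I
1/(K(68, O) - 6897) = 1/((94 - 225) - 6897) = 1/(-131 - 6897) = 1/(-7028) = -1/7028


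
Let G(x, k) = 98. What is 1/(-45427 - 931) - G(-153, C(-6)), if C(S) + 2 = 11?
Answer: -4543085/46358 ≈ -98.000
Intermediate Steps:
C(S) = 9 (C(S) = -2 + 11 = 9)
1/(-45427 - 931) - G(-153, C(-6)) = 1/(-45427 - 931) - 1*98 = 1/(-46358) - 98 = -1/46358 - 98 = -4543085/46358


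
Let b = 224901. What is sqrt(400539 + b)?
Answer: 4*sqrt(39090) ≈ 790.85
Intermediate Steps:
sqrt(400539 + b) = sqrt(400539 + 224901) = sqrt(625440) = 4*sqrt(39090)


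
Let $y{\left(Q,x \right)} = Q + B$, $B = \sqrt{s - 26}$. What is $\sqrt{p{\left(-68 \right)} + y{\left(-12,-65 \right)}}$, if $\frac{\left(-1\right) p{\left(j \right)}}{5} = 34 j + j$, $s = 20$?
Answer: $\sqrt{11888 + i \sqrt{6}} \approx 109.03 + 0.011 i$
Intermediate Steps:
$B = i \sqrt{6}$ ($B = \sqrt{20 - 26} = \sqrt{-6} = i \sqrt{6} \approx 2.4495 i$)
$p{\left(j \right)} = - 175 j$ ($p{\left(j \right)} = - 5 \left(34 j + j\right) = - 5 \cdot 35 j = - 175 j$)
$y{\left(Q,x \right)} = Q + i \sqrt{6}$
$\sqrt{p{\left(-68 \right)} + y{\left(-12,-65 \right)}} = \sqrt{\left(-175\right) \left(-68\right) - \left(12 - i \sqrt{6}\right)} = \sqrt{11900 - \left(12 - i \sqrt{6}\right)} = \sqrt{11888 + i \sqrt{6}}$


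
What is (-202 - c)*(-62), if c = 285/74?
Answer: 472223/37 ≈ 12763.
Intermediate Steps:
c = 285/74 (c = 285*(1/74) = 285/74 ≈ 3.8514)
(-202 - c)*(-62) = (-202 - 1*285/74)*(-62) = (-202 - 285/74)*(-62) = -15233/74*(-62) = 472223/37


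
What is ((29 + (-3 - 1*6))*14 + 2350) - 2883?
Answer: -253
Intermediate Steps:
((29 + (-3 - 1*6))*14 + 2350) - 2883 = ((29 + (-3 - 6))*14 + 2350) - 2883 = ((29 - 9)*14 + 2350) - 2883 = (20*14 + 2350) - 2883 = (280 + 2350) - 2883 = 2630 - 2883 = -253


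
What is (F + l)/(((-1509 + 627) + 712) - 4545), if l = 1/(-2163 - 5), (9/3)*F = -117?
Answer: 84553/10222120 ≈ 0.0082716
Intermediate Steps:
F = -39 (F = (⅓)*(-117) = -39)
l = -1/2168 (l = 1/(-2168) = -1/2168 ≈ -0.00046125)
(F + l)/(((-1509 + 627) + 712) - 4545) = (-39 - 1/2168)/(((-1509 + 627) + 712) - 4545) = -84553/(2168*((-882 + 712) - 4545)) = -84553/(2168*(-170 - 4545)) = -84553/2168/(-4715) = -84553/2168*(-1/4715) = 84553/10222120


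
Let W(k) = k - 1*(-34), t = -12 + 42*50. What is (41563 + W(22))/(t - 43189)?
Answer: -41619/41101 ≈ -1.0126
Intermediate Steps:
t = 2088 (t = -12 + 2100 = 2088)
W(k) = 34 + k (W(k) = k + 34 = 34 + k)
(41563 + W(22))/(t - 43189) = (41563 + (34 + 22))/(2088 - 43189) = (41563 + 56)/(-41101) = 41619*(-1/41101) = -41619/41101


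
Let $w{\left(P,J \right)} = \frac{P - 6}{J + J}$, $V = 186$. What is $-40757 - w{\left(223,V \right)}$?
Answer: $- \frac{489091}{12} \approx -40758.0$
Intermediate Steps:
$w{\left(P,J \right)} = \frac{-6 + P}{2 J}$
$-40757 - w{\left(223,V \right)} = -40757 - \frac{-6 + 223}{2 \cdot 186} = -40757 - \frac{1}{2} \cdot \frac{1}{186} \cdot 217 = -40757 - \frac{7}{12} = - \frac{489091}{12}$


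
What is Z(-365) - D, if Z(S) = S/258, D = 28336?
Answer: -7311053/258 ≈ -28337.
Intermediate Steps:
Z(S) = S/258 (Z(S) = S*(1/258) = S/258)
Z(-365) - D = (1/258)*(-365) - 1*28336 = -365/258 - 28336 = -7311053/258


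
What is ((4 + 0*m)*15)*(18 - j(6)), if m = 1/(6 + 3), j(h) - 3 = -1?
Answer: 960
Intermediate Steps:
j(h) = 2 (j(h) = 3 - 1 = 2)
m = ⅑ (m = 1/9 = ⅑ ≈ 0.11111)
((4 + 0*m)*15)*(18 - j(6)) = ((4 + 0*(⅑))*15)*(18 - 1*2) = ((4 + 0)*15)*(18 - 2) = (4*15)*16 = 60*16 = 960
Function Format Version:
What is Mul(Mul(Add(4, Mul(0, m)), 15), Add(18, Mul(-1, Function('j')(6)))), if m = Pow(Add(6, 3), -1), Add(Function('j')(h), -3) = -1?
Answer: 960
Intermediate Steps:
Function('j')(h) = 2 (Function('j')(h) = Add(3, -1) = 2)
m = Rational(1, 9) (m = Pow(9, -1) = Rational(1, 9) ≈ 0.11111)
Mul(Mul(Add(4, Mul(0, m)), 15), Add(18, Mul(-1, Function('j')(6)))) = Mul(Mul(Add(4, Mul(0, Rational(1, 9))), 15), Add(18, Mul(-1, 2))) = Mul(Mul(Add(4, 0), 15), Add(18, -2)) = Mul(Mul(4, 15), 16) = Mul(60, 16) = 960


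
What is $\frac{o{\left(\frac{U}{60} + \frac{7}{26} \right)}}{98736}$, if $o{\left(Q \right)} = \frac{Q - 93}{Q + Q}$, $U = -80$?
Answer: $\frac{667}{1490016} \approx 0.00044765$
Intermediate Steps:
$o{\left(Q \right)} = \frac{-93 + Q}{2 Q}$
$\frac{o{\left(\frac{U}{60} + \frac{7}{26} \right)}}{98736} = \frac{\frac{1}{2} \frac{1}{- \frac{80}{60} + \frac{7}{26}} \left(-93 + \left(- \frac{80}{60} + \frac{7}{26}\right)\right)}{98736} = \frac{-93 + \left(\left(-80\right) \frac{1}{60} + 7 \cdot \frac{1}{26}\right)}{2 \left(\left(-80\right) \frac{1}{60} + 7 \cdot \frac{1}{26}\right)} \frac{1}{98736} = \frac{-93 + \left(- \frac{4}{3} + \frac{7}{26}\right)}{2 \left(- \frac{4}{3} + \frac{7}{26}\right)} \frac{1}{98736} = \frac{-93 - \frac{83}{78}}{2 \left(- \frac{83}{78}\right)} \frac{1}{98736} = \frac{1}{2} \left(- \frac{78}{83}\right) \left(- \frac{7337}{78}\right) \frac{1}{98736} = \frac{7337}{166} \cdot \frac{1}{98736} = \frac{667}{1490016}$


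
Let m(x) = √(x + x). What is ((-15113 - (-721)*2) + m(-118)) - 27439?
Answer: -41110 + 2*I*√59 ≈ -41110.0 + 15.362*I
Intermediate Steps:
m(x) = √2*√x (m(x) = √(2*x) = √2*√x)
((-15113 - (-721)*2) + m(-118)) - 27439 = ((-15113 - (-721)*2) + √2*√(-118)) - 27439 = ((-15113 - 1*(-1442)) + √2*(I*√118)) - 27439 = ((-15113 + 1442) + 2*I*√59) - 27439 = (-13671 + 2*I*√59) - 27439 = -41110 + 2*I*√59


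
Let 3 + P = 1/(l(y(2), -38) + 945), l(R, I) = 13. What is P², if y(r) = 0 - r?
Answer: 8254129/917764 ≈ 8.9937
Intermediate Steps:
y(r) = -r
P = -2873/958 (P = -3 + 1/(13 + 945) = -3 + 1/958 = -2873/958 ≈ -2.9990)
P² = (-2873/958)² = 8254129/917764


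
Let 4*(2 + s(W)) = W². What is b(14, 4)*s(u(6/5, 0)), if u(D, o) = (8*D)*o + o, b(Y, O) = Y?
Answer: -28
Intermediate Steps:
u(D, o) = o + 8*D*o (u(D, o) = 8*D*o + o = o + 8*D*o)
s(W) = -2 + W²/4
b(14, 4)*s(u(6/5, 0)) = 14*(-2 + (0*(1 + 8*(6/5)))²/4) = 14*(-2 + (0*(1 + 48/5))²/4) = 14*(-2 + (0*(53/5))²/4) = 14*(-2 + (¼)*0²) = 14*(-2 + (¼)*0) = 14*(-2 + 0) = 14*(-2) = -28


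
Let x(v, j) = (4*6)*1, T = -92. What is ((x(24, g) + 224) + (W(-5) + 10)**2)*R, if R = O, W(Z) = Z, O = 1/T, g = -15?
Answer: -273/92 ≈ -2.9674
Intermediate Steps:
O = -1/92 (O = 1/(-92) = -1/92 ≈ -0.010870)
R = -1/92 ≈ -0.010870
x(v, j) = 24 (x(v, j) = 24*1 = 24)
((x(24, g) + 224) + (W(-5) + 10)**2)*R = ((24 + 224) + (-5 + 10)**2)*(-1/92) = (248 + 5**2)*(-1/92) = (248 + 25)*(-1/92) = 273*(-1/92) = -273/92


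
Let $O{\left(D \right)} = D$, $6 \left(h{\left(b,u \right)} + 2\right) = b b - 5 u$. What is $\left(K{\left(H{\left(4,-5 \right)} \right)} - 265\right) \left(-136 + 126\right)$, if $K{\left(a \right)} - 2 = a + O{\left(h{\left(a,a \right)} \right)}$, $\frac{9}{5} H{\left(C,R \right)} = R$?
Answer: $\frac{641950}{243} \approx 2641.8$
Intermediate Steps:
$h{\left(b,u \right)} = -2 - \frac{5 u}{6} + \frac{b^{2}}{6}$ ($h{\left(b,u \right)} = -2 + \frac{b b - 5 u}{6} = -2 + \frac{b^{2} - 5 u}{6} = -2 + \left(- \frac{5 u}{6} + \frac{b^{2}}{6}\right) = -2 - \frac{5 u}{6} + \frac{b^{2}}{6}$)
$H{\left(C,R \right)} = \frac{5 R}{9}$
$K{\left(a \right)} = \frac{a}{6} + \frac{a^{2}}{6}$ ($K{\left(a \right)} = 2 - \left(2 - \frac{a}{6} - \frac{a^{2}}{6}\right) = 2 + \left(-2 + \frac{a}{6} + \frac{a^{2}}{6}\right) = \frac{a}{6} + \frac{a^{2}}{6}$)
$\left(K{\left(H{\left(4,-5 \right)} \right)} - 265\right) \left(-136 + 126\right) = \left(\frac{\frac{5}{9} \left(-5\right) \left(1 + \frac{5}{9} \left(-5\right)\right)}{6} - 265\right) \left(-136 + 126\right) = \left(\frac{1}{6} \left(- \frac{25}{9}\right) \left(1 - \frac{25}{9}\right) - 265\right) \left(-10\right) = \left(\frac{1}{6} \left(- \frac{25}{9}\right) \left(- \frac{16}{9}\right) - 265\right) \left(-10\right) = \left(\frac{200}{243} - 265\right) \left(-10\right) = \left(- \frac{64195}{243}\right) \left(-10\right) = \frac{641950}{243}$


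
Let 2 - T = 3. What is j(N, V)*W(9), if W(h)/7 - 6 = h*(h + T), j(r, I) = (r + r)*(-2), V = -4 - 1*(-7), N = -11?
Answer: 24024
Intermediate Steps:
V = 3 (V = -4 + 7 = 3)
j(r, I) = -4*r (j(r, I) = (2*r)*(-2) = -4*r)
T = -1 (T = 2 - 1*3 = 2 - 3 = -1)
W(h) = 42 + 7*h*(-1 + h) (W(h) = 42 + 7*(h*(h - 1)) = 42 + 7*(h*(-1 + h)) = 42 + 7*h*(-1 + h))
j(N, V)*W(9) = (-4*(-11))*(42 - 7*9 + 7*9²) = 44*(42 - 63 + 7*81) = 44*(42 - 63 + 567) = 44*546 = 24024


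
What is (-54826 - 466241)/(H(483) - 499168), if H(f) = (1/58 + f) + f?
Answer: 10073962/9631905 ≈ 1.0459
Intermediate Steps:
H(f) = 1/58 + 2*f (H(f) = (1/58 + f) + f = 1/58 + 2*f)
(-54826 - 466241)/(H(483) - 499168) = (-54826 - 466241)/((1/58 + 2*483) - 499168) = -521067/((1/58 + 966) - 499168) = -521067/(56029/58 - 499168) = -521067/(-28895715/58) = -521067*(-58/28895715) = 10073962/9631905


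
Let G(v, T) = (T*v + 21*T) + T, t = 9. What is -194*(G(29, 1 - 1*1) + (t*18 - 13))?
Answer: -28906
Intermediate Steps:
G(v, T) = 22*T + T*v (G(v, T) = (21*T + T*v) + T = 22*T + T*v)
-194*(G(29, 1 - 1*1) + (t*18 - 13)) = -194*((1 - 1*1)*(22 + 29) + (9*18 - 13)) = -194*((1 - 1)*51 + (162 - 13)) = -194*(0*51 + 149) = -194*(0 + 149) = -194*149 = -28906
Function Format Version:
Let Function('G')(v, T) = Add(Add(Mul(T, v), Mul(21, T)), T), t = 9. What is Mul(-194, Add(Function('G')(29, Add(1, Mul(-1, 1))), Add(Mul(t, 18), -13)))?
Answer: -28906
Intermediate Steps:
Function('G')(v, T) = Add(Mul(22, T), Mul(T, v)) (Function('G')(v, T) = Add(Add(Mul(21, T), Mul(T, v)), T) = Add(Mul(22, T), Mul(T, v)))
Mul(-194, Add(Function('G')(29, Add(1, Mul(-1, 1))), Add(Mul(t, 18), -13))) = Mul(-194, Add(Mul(Add(1, Mul(-1, 1)), Add(22, 29)), Add(Mul(9, 18), -13))) = Mul(-194, Add(Mul(Add(1, -1), 51), Add(162, -13))) = Mul(-194, Add(Mul(0, 51), 149)) = Mul(-194, Add(0, 149)) = Mul(-194, 149) = -28906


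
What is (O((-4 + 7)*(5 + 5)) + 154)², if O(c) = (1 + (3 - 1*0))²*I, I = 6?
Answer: 62500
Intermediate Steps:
O(c) = 96 (O(c) = (1 + (3 - 1*0))²*6 = (1 + (3 + 0))²*6 = (1 + 3)²*6 = 4²*6 = 16*6 = 96)
(O((-4 + 7)*(5 + 5)) + 154)² = (96 + 154)² = 250² = 62500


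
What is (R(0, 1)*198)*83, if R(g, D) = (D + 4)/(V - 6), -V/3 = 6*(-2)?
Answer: 2739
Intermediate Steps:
V = 36 (V = -18*(-2) = -3*(-12) = 36)
R(g, D) = 2/15 + D/30 (R(g, D) = (D + 4)/(36 - 6) = (4 + D)/30 = (4 + D)*(1/30) = 2/15 + D/30)
(R(0, 1)*198)*83 = ((2/15 + (1/30)*1)*198)*83 = ((2/15 + 1/30)*198)*83 = ((⅙)*198)*83 = 33*83 = 2739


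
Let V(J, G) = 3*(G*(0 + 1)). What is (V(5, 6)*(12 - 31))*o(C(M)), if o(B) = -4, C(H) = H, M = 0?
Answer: 1368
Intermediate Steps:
V(J, G) = 3*G (V(J, G) = 3*(G*1) = 3*G)
(V(5, 6)*(12 - 31))*o(C(M)) = ((3*6)*(12 - 31))*(-4) = (18*(-19))*(-4) = -342*(-4) = 1368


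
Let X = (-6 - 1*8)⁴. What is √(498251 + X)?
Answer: √536667 ≈ 732.58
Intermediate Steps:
X = 38416 (X = (-6 - 8)⁴ = (-14)⁴ = 38416)
√(498251 + X) = √(498251 + 38416) = √536667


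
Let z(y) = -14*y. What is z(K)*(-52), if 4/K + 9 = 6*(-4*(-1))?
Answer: 2912/15 ≈ 194.13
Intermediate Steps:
K = 4/15 (K = 4/(-9 + 6*(-4*(-1))) = 4/(-9 + 6*4) = 4/(-9 + 24) = 4/15 ≈ 0.26667)
z(K)*(-52) = -14*4/15*(-52) = -56/15*(-52) = 2912/15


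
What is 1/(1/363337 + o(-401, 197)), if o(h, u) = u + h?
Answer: -363337/74120747 ≈ -0.0049020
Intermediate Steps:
o(h, u) = h + u
1/(1/363337 + o(-401, 197)) = 1/(1/363337 + (-401 + 197)) = 1/(1/363337 - 204) = 1/(-74120747/363337) = -363337/74120747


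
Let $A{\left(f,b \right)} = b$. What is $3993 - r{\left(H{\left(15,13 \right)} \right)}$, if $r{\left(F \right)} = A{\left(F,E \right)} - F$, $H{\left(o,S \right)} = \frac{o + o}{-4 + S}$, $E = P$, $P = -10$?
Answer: $\frac{12019}{3} \approx 4006.3$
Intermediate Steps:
$E = -10$
$H{\left(o,S \right)} = \frac{2 o}{-4 + S}$
$r{\left(F \right)} = -10 - F$
$3993 - r{\left(H{\left(15,13 \right)} \right)} = 3993 - \left(-10 - 2 \cdot 15 \frac{1}{-4 + 13}\right) = 3993 - \left(-10 - 2 \cdot 15 \cdot \frac{1}{9}\right) = 3993 - \left(-10 - \frac{10}{3}\right) = 3993 - - \frac{40}{3} = 3993 + \frac{40}{3} = \frac{12019}{3}$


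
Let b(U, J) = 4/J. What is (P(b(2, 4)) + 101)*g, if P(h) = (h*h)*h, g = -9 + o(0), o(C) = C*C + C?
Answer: -918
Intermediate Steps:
o(C) = C + C² (o(C) = C² + C = C + C²)
g = -9 (g = -9 + 0*(1 + 0) = -9 + 0*1 = -9 + 0 = -9)
P(h) = h³ (P(h) = h²*h = h³)
(P(b(2, 4)) + 101)*g = ((4/4)³ + 101)*(-9) = ((4*(¼))³ + 101)*(-9) = (1³ + 101)*(-9) = (1 + 101)*(-9) = 102*(-9) = -918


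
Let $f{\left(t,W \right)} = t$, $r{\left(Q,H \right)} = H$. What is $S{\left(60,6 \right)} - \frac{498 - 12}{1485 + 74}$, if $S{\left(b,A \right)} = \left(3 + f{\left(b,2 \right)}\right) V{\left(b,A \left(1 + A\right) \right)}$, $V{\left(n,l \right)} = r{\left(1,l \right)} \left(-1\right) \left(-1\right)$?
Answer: $\frac{4124628}{1559} \approx 2645.7$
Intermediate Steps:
$V{\left(n,l \right)} = l$ ($V{\left(n,l \right)} = l \left(-1\right) \left(-1\right) = - l \left(-1\right) = l$)
$S{\left(b,A \right)} = A \left(1 + A\right) \left(3 + b\right)$ ($S{\left(b,A \right)} = \left(3 + b\right) A \left(1 + A\right) = A \left(1 + A\right) \left(3 + b\right)$)
$S{\left(60,6 \right)} - \frac{498 - 12}{1485 + 74} = 6 \left(1 + 6\right) \left(3 + 60\right) - \frac{498 - 12}{1485 + 74} = 6 \cdot 7 \cdot 63 - \frac{486}{1559} = 2646 - 486 \cdot \frac{1}{1559} = 2646 - \frac{486}{1559} = \frac{4124628}{1559}$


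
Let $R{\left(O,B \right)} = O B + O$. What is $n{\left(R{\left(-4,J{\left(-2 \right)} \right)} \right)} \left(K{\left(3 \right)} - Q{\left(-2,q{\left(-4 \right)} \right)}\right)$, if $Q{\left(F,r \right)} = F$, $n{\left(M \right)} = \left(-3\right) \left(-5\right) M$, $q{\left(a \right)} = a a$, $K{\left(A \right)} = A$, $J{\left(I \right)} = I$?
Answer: $300$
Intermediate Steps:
$R{\left(O,B \right)} = O + B O$ ($R{\left(O,B \right)} = B O + O = O + B O$)
$q{\left(a \right)} = a^{2}$
$n{\left(M \right)} = 15 M$
$n{\left(R{\left(-4,J{\left(-2 \right)} \right)} \right)} \left(K{\left(3 \right)} - Q{\left(-2,q{\left(-4 \right)} \right)}\right) = 15 \left(- 4 \left(1 - 2\right)\right) \left(3 - -2\right) = 15 \left(\left(-4\right) \left(-1\right)\right) \left(3 + 2\right) = 15 \cdot 4 \cdot 5 = 60 \cdot 5 = 300$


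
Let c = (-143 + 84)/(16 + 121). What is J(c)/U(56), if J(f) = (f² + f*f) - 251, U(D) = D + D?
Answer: -4704057/2102128 ≈ -2.2378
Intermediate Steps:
U(D) = 2*D
c = -59/137 ≈ -0.43066
J(f) = -251 + 2*f² (J(f) = (f² + f²) - 251 = 2*f² - 251 = -251 + 2*f²)
J(c)/U(56) = (-251 + 2*(-59/137)²)/((2*56)) = (-251 + 2*(3481/18769))/112 = (-251 + 6962/18769)*(1/112) = -4704057/18769*1/112 = -4704057/2102128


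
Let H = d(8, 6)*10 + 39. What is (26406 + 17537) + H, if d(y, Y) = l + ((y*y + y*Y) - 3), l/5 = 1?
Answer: 45122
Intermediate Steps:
l = 5 (l = 5*1 = 5)
d(y, Y) = 2 + y² + Y*y (d(y, Y) = 5 + ((y*y + y*Y) - 3) = 5 + ((y² + Y*y) - 3) = 5 + (-3 + y² + Y*y) = 2 + y² + Y*y)
H = 1179 (H = (2 + 8² + 6*8)*10 + 39 = (2 + 64 + 48)*10 + 39 = 114*10 + 39 = 1140 + 39 = 1179)
(26406 + 17537) + H = (26406 + 17537) + 1179 = 43943 + 1179 = 45122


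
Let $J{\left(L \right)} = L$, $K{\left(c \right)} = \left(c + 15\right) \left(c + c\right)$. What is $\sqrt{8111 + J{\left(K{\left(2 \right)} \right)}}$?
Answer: $\sqrt{8179} \approx 90.438$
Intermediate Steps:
$K{\left(c \right)} = 2 c \left(15 + c\right)$ ($K{\left(c \right)} = \left(15 + c\right) 2 c = 2 c \left(15 + c\right)$)
$\sqrt{8111 + J{\left(K{\left(2 \right)} \right)}} = \sqrt{8111 + 2 \cdot 2 \left(15 + 2\right)} = \sqrt{8111 + 2 \cdot 2 \cdot 17} = \sqrt{8111 + 68} = \sqrt{8179}$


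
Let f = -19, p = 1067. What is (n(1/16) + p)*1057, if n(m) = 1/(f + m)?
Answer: 341712245/303 ≈ 1.1278e+6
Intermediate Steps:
n(m) = 1/(-19 + m)
(n(1/16) + p)*1057 = (1/(-19 + 1/16) + 1067)*1057 = (1/(-303/16) + 1067)*1057 = (-16/303 + 1067)*1057 = (323285/303)*1057 = 341712245/303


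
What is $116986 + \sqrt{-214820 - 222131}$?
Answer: $116986 + i \sqrt{436951} \approx 1.1699 \cdot 10^{5} + 661.02 i$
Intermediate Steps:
$116986 + \sqrt{-214820 - 222131} = 116986 + \sqrt{-436951} = 116986 + i \sqrt{436951}$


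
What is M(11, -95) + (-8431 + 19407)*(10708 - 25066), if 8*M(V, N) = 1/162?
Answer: -204241056767/1296 ≈ -1.5759e+8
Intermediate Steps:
M(V, N) = 1/1296 (M(V, N) = (⅛)/162 = (⅛)*(1/162) = 1/1296)
M(11, -95) + (-8431 + 19407)*(10708 - 25066) = 1/1296 + (-8431 + 19407)*(10708 - 25066) = 1/1296 + 10976*(-14358) = 1/1296 - 157593408 = -204241056767/1296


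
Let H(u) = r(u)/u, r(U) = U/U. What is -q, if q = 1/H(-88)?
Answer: 88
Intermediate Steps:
r(U) = 1
H(u) = 1/u
q = -88 (q = 1/(1/(-88)) = 1/(-1/88) = -88)
-q = -1*(-88) = 88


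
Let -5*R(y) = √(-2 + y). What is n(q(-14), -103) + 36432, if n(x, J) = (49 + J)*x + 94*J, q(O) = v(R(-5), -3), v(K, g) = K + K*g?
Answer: 26750 - 108*I*√7/5 ≈ 26750.0 - 57.148*I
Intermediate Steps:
R(y) = -√(-2 + y)/5
q(O) = 2*I*√7/5 (q(O) = (-√(-2 - 5)/5)*(1 - 3) = -I*√7/5*(-2) = 2*I*√7/5)
n(x, J) = 94*J + x*(49 + J) (n(x, J) = x*(49 + J) + 94*J = 94*J + x*(49 + J))
n(q(-14), -103) + 36432 = (49*(2*I*√7/5) + 94*(-103) - 206*I*√7/5) + 36432 = (98*I*√7/5 - 9682 - 206*I*√7/5) + 36432 = (-9682 - 108*I*√7/5) + 36432 = 26750 - 108*I*√7/5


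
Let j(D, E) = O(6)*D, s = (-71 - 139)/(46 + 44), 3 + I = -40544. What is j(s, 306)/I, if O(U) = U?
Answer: 14/40547 ≈ 0.00034528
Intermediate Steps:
I = -40547 (I = -3 - 40544 = -40547)
s = -7/3 (s = -210/90 = -210*1/90 = -7/3 ≈ -2.3333)
j(D, E) = 6*D
j(s, 306)/I = (6*(-7/3))/(-40547) = -14*(-1/40547) = 14/40547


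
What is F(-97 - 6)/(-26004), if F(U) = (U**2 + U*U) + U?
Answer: -21115/26004 ≈ -0.81199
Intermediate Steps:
F(U) = U + 2*U**2 (F(U) = (U**2 + U**2) + U = 2*U**2 + U = U + 2*U**2)
F(-97 - 6)/(-26004) = ((-97 - 6)*(1 + 2*(-97 - 6)))/(-26004) = -103*(1 + 2*(-103))*(-1/26004) = -103*(1 - 206)*(-1/26004) = -103*(-205)*(-1/26004) = 21115*(-1/26004) = -21115/26004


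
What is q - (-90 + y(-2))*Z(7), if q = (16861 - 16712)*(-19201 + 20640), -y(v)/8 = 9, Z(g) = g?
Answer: 215545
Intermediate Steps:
y(v) = -72 (y(v) = -8*9 = -72)
q = 214411 (q = 149*1439 = 214411)
q - (-90 + y(-2))*Z(7) = 214411 - (-90 - 72)*7 = 214411 - (-162)*7 = 214411 - 1*(-1134) = 214411 + 1134 = 215545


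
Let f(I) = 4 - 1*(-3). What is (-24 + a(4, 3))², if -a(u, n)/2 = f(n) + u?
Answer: 2116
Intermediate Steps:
f(I) = 7 (f(I) = 4 + 3 = 7)
a(u, n) = -14 - 2*u (a(u, n) = -2*(7 + u) = -14 - 2*u)
(-24 + a(4, 3))² = (-24 + (-14 - 2*4))² = (-24 + (-14 - 8))² = (-24 - 22)² = (-46)² = 2116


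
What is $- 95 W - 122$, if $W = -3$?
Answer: $163$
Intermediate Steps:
$- 95 W - 122 = \left(-95\right) \left(-3\right) - 122 = 285 - 122 = 163$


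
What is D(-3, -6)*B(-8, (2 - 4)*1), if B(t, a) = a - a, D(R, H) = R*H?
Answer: 0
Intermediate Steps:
D(R, H) = H*R
B(t, a) = 0
D(-3, -6)*B(-8, (2 - 4)*1) = -6*(-3)*0 = 18*0 = 0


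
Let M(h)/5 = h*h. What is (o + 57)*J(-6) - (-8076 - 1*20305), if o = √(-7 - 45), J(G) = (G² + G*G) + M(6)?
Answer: 42745 + 504*I*√13 ≈ 42745.0 + 1817.2*I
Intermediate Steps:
M(h) = 5*h² (M(h) = 5*(h*h) = 5*h²)
J(G) = 180 + 2*G² (J(G) = (G² + G*G) + 5*6² = (G² + G²) + 5*36 = 2*G² + 180 = 180 + 2*G²)
o = 2*I*√13 (o = √(-52) = 2*I*√13 ≈ 7.2111*I)
(o + 57)*J(-6) - (-8076 - 1*20305) = (2*I*√13 + 57)*(180 + 2*(-6)²) - (-8076 - 1*20305) = (57 + 2*I*√13)*(180 + 2*36) - (-8076 - 20305) = (57 + 2*I*√13)*(180 + 72) - 1*(-28381) = (57 + 2*I*√13)*252 + 28381 = (14364 + 504*I*√13) + 28381 = 42745 + 504*I*√13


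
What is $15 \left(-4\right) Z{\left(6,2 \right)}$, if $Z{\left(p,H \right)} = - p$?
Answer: $360$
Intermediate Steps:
$15 \left(-4\right) Z{\left(6,2 \right)} = 15 \left(-4\right) \left(\left(-1\right) 6\right) = \left(-60\right) \left(-6\right) = 360$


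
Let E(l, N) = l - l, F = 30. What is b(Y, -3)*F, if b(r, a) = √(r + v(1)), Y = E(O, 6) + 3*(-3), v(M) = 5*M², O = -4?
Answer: 60*I ≈ 60.0*I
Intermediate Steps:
E(l, N) = 0
Y = -9 (Y = 0 + 3*(-3) = 0 - 9 = -9)
b(r, a) = √(5 + r) (b(r, a) = √(r + 5*1²) = √(r + 5*1) = √(r + 5) = √(5 + r))
b(Y, -3)*F = √(5 - 9)*30 = √(-4)*30 = (2*I)*30 = 60*I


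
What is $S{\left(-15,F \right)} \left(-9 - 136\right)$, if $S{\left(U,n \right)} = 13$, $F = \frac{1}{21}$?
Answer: $-1885$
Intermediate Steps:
$F = \frac{1}{21} \approx 0.047619$
$S{\left(-15,F \right)} \left(-9 - 136\right) = 13 \left(-9 - 136\right) = 13 \left(-145\right) = -1885$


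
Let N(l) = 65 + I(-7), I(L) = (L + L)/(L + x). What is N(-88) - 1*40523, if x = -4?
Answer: -445024/11 ≈ -40457.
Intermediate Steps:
I(L) = 2*L/(-4 + L) (I(L) = (L + L)/(L - 4) = (2*L)/(-4 + L) = 2*L/(-4 + L))
N(l) = 729/11 (N(l) = 65 + 2*(-7)/(-4 - 7) = 65 + 2*(-7)/(-11) = 65 + 2*(-7)*(-1/11) = 65 + 14/11 = 729/11)
N(-88) - 1*40523 = 729/11 - 1*40523 = 729/11 - 40523 = -445024/11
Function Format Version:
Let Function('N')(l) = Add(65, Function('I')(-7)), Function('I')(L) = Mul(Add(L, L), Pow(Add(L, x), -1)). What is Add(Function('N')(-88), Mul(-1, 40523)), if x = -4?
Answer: Rational(-445024, 11) ≈ -40457.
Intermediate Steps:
Function('I')(L) = Mul(2, L, Pow(Add(-4, L), -1)) (Function('I')(L) = Mul(Add(L, L), Pow(Add(L, -4), -1)) = Mul(Mul(2, L), Pow(Add(-4, L), -1)) = Mul(2, L, Pow(Add(-4, L), -1)))
Function('N')(l) = Rational(729, 11) (Function('N')(l) = Add(65, Mul(2, -7, Pow(Add(-4, -7), -1))) = Add(65, Mul(2, -7, Pow(-11, -1))) = Add(65, Mul(2, -7, Rational(-1, 11))) = Add(65, Rational(14, 11)) = Rational(729, 11))
Add(Function('N')(-88), Mul(-1, 40523)) = Add(Rational(729, 11), Mul(-1, 40523)) = Add(Rational(729, 11), -40523) = Rational(-445024, 11)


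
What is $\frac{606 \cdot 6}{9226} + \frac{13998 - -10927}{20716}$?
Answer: $\frac{152640713}{95562908} \approx 1.5973$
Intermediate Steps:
$\frac{606 \cdot 6}{9226} + \frac{13998 - -10927}{20716} = 3636 \cdot \frac{1}{9226} + \left(13998 + 10927\right) \frac{1}{20716} = \frac{1818}{4613} + 24925 \cdot \frac{1}{20716} = \frac{1818}{4613} + \frac{24925}{20716} = \frac{152640713}{95562908}$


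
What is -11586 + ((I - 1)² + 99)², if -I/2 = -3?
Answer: 3790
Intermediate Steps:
I = 6 (I = -2*(-3) = 6)
-11586 + ((I - 1)² + 99)² = -11586 + ((6 - 1)² + 99)² = -11586 + (5² + 99)² = -11586 + (25 + 99)² = -11586 + 124² = -11586 + 15376 = 3790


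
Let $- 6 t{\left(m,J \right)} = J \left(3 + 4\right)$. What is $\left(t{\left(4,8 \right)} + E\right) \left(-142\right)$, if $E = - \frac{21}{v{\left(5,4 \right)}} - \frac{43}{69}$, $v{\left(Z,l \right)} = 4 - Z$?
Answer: $- \frac{36068}{23} \approx -1568.2$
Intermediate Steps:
$t{\left(m,J \right)} = - \frac{7 J}{6}$ ($t{\left(m,J \right)} = - \frac{J \left(3 + 4\right)}{6} = - \frac{J 7}{6} = - \frac{7 J}{6}$)
$E = \frac{1406}{69}$ ($E = - \frac{21}{4 - 5} - \frac{43}{69} = - \frac{21}{-1} - \frac{43}{69} = \left(-21\right) \left(-1\right) - \frac{43}{69} = 21 - \frac{43}{69} = \frac{1406}{69} \approx 20.377$)
$\left(t{\left(4,8 \right)} + E\right) \left(-142\right) = \left(\left(- \frac{7}{6}\right) 8 + \frac{1406}{69}\right) \left(-142\right) = \left(- \frac{28}{3} + \frac{1406}{69}\right) \left(-142\right) = \frac{254}{23} \left(-142\right) = - \frac{36068}{23}$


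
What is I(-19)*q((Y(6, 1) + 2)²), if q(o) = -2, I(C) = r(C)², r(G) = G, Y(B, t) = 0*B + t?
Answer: -722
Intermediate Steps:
Y(B, t) = t (Y(B, t) = 0 + t = t)
I(C) = C²
I(-19)*q((Y(6, 1) + 2)²) = (-19)²*(-2) = 361*(-2) = -722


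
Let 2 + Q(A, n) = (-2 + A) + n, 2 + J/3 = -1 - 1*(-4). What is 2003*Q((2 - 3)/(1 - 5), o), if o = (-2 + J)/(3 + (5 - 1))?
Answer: -202303/28 ≈ -7225.1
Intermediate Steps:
J = 3 (J = -6 + 3*(-1 - 1*(-4)) = -6 + 3*(-1 + 4) = -6 + 3*3 = -6 + 9 = 3)
o = ⅐ (o = (-2 + 3)/(3 + (5 - 1)) = 1/(3 + 4) = 1/7 = 1*(⅐) = ⅐ ≈ 0.14286)
Q(A, n) = -4 + A + n (Q(A, n) = -2 + ((-2 + A) + n) = -2 + (-2 + A + n) = -4 + A + n)
2003*Q((2 - 3)/(1 - 5), o) = 2003*(-4 + (2 - 3)/(1 - 5) + ⅐) = 2003*(-4 - 1/(-4) + ⅐) = 2003*(-4 - 1*(-¼) + ⅐) = 2003*(-4 + ¼ + ⅐) = 2003*(-101/28) = -202303/28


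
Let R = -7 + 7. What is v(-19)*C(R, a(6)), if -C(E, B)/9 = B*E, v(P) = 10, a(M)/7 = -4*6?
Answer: 0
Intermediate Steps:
a(M) = -168 (a(M) = 7*(-4*6) = 7*(-24) = -168)
R = 0
C(E, B) = -9*B*E
v(-19)*C(R, a(6)) = 10*(-9*(-168)*0) = 10*0 = 0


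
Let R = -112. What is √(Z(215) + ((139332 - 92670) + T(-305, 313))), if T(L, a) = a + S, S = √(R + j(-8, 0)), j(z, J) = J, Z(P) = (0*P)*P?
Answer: √(46975 + 4*I*√7) ≈ 216.74 + 0.024*I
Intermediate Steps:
Z(P) = 0 (Z(P) = 0*P = 0)
S = 4*I*√7 (S = √(-112 + 0) = √(-112) = 4*I*√7 ≈ 10.583*I)
T(L, a) = a + 4*I*√7
√(Z(215) + ((139332 - 92670) + T(-305, 313))) = √(0 + ((139332 - 92670) + (313 + 4*I*√7))) = √(0 + (46662 + (313 + 4*I*√7))) = √(0 + (46975 + 4*I*√7)) = √(46975 + 4*I*√7)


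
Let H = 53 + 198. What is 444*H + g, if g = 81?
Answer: 111525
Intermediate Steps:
H = 251
444*H + g = 444*251 + 81 = 111444 + 81 = 111525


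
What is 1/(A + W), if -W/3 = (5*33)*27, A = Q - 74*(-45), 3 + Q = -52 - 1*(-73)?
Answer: -1/10017 ≈ -9.9830e-5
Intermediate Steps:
Q = 18 (Q = -3 + (-52 - 1*(-73)) = -3 + (-52 + 73) = -3 + 21 = 18)
A = 3348 (A = 18 - 74*(-45) = 18 + 3330 = 3348)
W = -13365 (W = -3*5*33*27 = -495*27 = -3*4455 = -13365)
1/(A + W) = 1/(3348 - 13365) = 1/(-10017) = -1/10017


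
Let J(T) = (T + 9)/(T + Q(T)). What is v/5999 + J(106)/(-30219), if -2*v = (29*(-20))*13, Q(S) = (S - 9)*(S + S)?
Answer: 67281202349/107061021522 ≈ 0.62844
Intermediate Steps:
Q(S) = 2*S*(-9 + S) (Q(S) = (-9 + S)*(2*S) = 2*S*(-9 + S))
v = 3770 (v = -29*(-20)*13/2 = -(-290)*13 = -½*(-7540) = 3770)
J(T) = (9 + T)/(T + 2*T*(-9 + T)) (J(T) = (T + 9)/(T + 2*T*(-9 + T)) = (9 + T)/(T + 2*T*(-9 + T)))
v/5999 + J(106)/(-30219) = 3770/5999 + ((9 + 106)/(106*(-17 + 2*106)))/(-30219) = 3770*(1/5999) + ((1/106)*115/(-17 + 212))*(-1/30219) = 3770/5999 + ((1/106)*115/195)*(-1/30219) = 3770/5999 + ((1/106)*(1/195)*115)*(-1/30219) = 3770/5999 + (23/4134)*(-1/30219) = 3770/5999 - 23/124925346 = 67281202349/107061021522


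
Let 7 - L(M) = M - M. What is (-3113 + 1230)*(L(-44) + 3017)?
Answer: -5694192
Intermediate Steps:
L(M) = 7 (L(M) = 7 - (M - M) = 7 - 1*0 = 7 + 0 = 7)
(-3113 + 1230)*(L(-44) + 3017) = (-3113 + 1230)*(7 + 3017) = -1883*3024 = -5694192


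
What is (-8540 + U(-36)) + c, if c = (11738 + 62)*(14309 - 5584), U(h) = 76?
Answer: 102946536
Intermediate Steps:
c = 102955000 (c = 11800*8725 = 102955000)
(-8540 + U(-36)) + c = (-8540 + 76) + 102955000 = -8464 + 102955000 = 102946536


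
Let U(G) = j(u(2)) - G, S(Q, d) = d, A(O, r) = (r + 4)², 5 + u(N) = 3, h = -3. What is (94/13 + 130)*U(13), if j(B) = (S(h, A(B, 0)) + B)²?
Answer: 326472/13 ≈ 25113.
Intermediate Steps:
u(N) = -2 (u(N) = -5 + 3 = -2)
A(O, r) = (4 + r)²
j(B) = (16 + B)² (j(B) = ((4 + 0)² + B)² = (4² + B)² = (16 + B)²)
U(G) = 196 - G (U(G) = (16 - 2)² - G = 14² - G = 196 - G)
(94/13 + 130)*U(13) = (94/13 + 130)*(196 - 1*13) = (94*(1/13) + 130)*(196 - 13) = (94/13 + 130)*183 = (1784/13)*183 = 326472/13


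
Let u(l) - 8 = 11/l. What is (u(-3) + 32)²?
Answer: 11881/9 ≈ 1320.1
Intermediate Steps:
u(l) = 8 + 11/l
(u(-3) + 32)² = ((8 + 11/(-3)) + 32)² = ((8 + 11*(-⅓)) + 32)² = ((8 - 11/3) + 32)² = (13/3 + 32)² = (109/3)² = 11881/9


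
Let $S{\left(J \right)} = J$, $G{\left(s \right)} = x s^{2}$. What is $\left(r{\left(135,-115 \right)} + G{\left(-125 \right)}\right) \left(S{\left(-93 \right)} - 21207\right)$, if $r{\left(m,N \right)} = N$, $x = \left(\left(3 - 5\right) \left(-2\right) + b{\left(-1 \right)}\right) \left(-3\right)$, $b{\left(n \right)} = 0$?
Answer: $3996199500$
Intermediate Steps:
$x = -12$ ($x = \left(\left(3 - 5\right) \left(-2\right) + 0\right) \left(-3\right) = \left(\left(-2\right) \left(-2\right) + 0\right) \left(-3\right) = \left(4 + 0\right) \left(-3\right) = 4 \left(-3\right) = -12$)
$G{\left(s \right)} = - 12 s^{2}$
$\left(r{\left(135,-115 \right)} + G{\left(-125 \right)}\right) \left(S{\left(-93 \right)} - 21207\right) = \left(-115 - 12 \left(-125\right)^{2}\right) \left(-93 - 21207\right) = \left(-115 - 187500\right) \left(-21300\right) = \left(-187615\right) \left(-21300\right) = 3996199500$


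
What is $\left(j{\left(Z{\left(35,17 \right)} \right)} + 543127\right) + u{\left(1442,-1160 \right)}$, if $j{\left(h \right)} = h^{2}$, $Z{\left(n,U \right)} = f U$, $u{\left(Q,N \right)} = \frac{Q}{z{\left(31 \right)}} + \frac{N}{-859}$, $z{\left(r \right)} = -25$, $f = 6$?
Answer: $\frac{11885868547}{21475} \approx 5.5348 \cdot 10^{5}$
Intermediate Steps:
$u{\left(Q,N \right)} = - \frac{Q}{25} - \frac{N}{859}$ ($u{\left(Q,N \right)} = \frac{Q}{-25} + \frac{N}{-859} = Q \left(- \frac{1}{25}\right) + N \left(- \frac{1}{859}\right) = - \frac{Q}{25} - \frac{N}{859}$)
$Z{\left(n,U \right)} = 6 U$
$\left(j{\left(Z{\left(35,17 \right)} \right)} + 543127\right) + u{\left(1442,-1160 \right)} = \left(\left(6 \cdot 17\right)^{2} + 543127\right) - \frac{1209678}{21475} = \left(102^{2} + 543127\right) + \left(- \frac{1442}{25} + \frac{1160}{859}\right) = \left(10404 + 543127\right) - \frac{1209678}{21475} = 553531 - \frac{1209678}{21475} = \frac{11885868547}{21475}$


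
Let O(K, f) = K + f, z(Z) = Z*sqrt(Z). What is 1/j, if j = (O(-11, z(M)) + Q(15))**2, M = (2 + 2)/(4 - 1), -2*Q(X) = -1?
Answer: 324/(189 - 16*sqrt(3))**2 ≈ 0.012455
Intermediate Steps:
Q(X) = 1/2 (Q(X) = -1/2*(-1) = 1/2)
M = 4/3 ≈ 1.3333
z(Z) = Z**(3/2)
j = (-21/2 + 8*sqrt(3)/9)**2 (j = ((-11 + (4/3)**(3/2)) + 1/2)**2 = ((-11 + 8*sqrt(3)/9) + 1/2)**2 = (-21/2 + 8*sqrt(3)/9)**2 ≈ 80.289)
1/j = 1/(12163/108 - 56*sqrt(3)/3)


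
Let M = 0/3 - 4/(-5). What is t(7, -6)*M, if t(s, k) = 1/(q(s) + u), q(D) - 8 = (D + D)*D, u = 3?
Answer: 4/545 ≈ 0.0073394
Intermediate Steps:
q(D) = 8 + 2*D² (q(D) = 8 + (D + D)*D = 8 + (2*D)*D = 8 + 2*D²)
M = ⅘ (M = 0*(⅓) - 4*(-⅕) = 0 + ⅘ = ⅘ ≈ 0.80000)
t(s, k) = 1/(11 + 2*s²) (t(s, k) = 1/((8 + 2*s²) + 3) = 1/(11 + 2*s²))
t(7, -6)*M = (⅘)/(11 + 2*7²) = (⅘)/(11 + 2*49) = (⅘)/(11 + 98) = (⅘)/109 = (1/109)*(⅘) = 4/545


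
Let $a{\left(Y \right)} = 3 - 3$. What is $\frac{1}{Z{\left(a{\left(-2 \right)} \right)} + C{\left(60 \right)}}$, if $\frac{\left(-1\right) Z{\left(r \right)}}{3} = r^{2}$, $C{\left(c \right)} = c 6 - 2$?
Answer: $\frac{1}{358} \approx 0.0027933$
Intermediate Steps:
$C{\left(c \right)} = -2 + 6 c$ ($C{\left(c \right)} = 6 c - 2 = -2 + 6 c$)
$a{\left(Y \right)} = 0$
$Z{\left(r \right)} = - 3 r^{2}$
$\frac{1}{Z{\left(a{\left(-2 \right)} \right)} + C{\left(60 \right)}} = \frac{1}{- 3 \cdot 0^{2} + \left(-2 + 6 \cdot 60\right)} = \frac{1}{\left(-3\right) 0 + \left(-2 + 360\right)} = \frac{1}{0 + 358} = \frac{1}{358}$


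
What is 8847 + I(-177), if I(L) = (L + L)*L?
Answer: 71505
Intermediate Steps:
I(L) = 2*L**2 (I(L) = (2*L)*L = 2*L**2)
8847 + I(-177) = 8847 + 2*(-177)**2 = 8847 + 2*31329 = 8847 + 62658 = 71505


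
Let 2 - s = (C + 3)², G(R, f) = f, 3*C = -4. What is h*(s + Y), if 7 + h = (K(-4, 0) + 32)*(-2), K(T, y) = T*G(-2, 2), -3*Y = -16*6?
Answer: -15455/9 ≈ -1717.2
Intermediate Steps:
C = -4/3 (C = (⅓)*(-4) = -4/3 ≈ -1.3333)
Y = 32 (Y = -(-16)*6/3 = -⅓*(-96) = 32)
K(T, y) = 2*T (K(T, y) = T*2 = 2*T)
s = -7/9 (s = 2 - (-4/3 + 3)² = 2 - (5/3)² = 2 - 1*25/9 = 2 - 25/9 = -7/9 ≈ -0.77778)
h = -55 (h = -7 + (2*(-4) + 32)*(-2) = -7 + (-8 + 32)*(-2) = -7 + 24*(-2) = -7 - 48 = -55)
h*(s + Y) = -55*(-7/9 + 32) = -55*281/9 = -15455/9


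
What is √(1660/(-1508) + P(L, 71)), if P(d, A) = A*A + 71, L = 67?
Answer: √726406993/377 ≈ 71.491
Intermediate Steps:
P(d, A) = 71 + A² (P(d, A) = A² + 71 = 71 + A²)
√(1660/(-1508) + P(L, 71)) = √(1660/(-1508) + (71 + 71²)) = √(1660*(-1/1508) + (71 + 5041)) = √(-415/377 + 5112) = √(1926809/377) = √726406993/377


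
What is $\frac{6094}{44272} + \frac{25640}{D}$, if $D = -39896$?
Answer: $- \frac{55750491}{110392232} \approx -0.50502$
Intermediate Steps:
$\frac{6094}{44272} + \frac{25640}{D} = \frac{6094}{44272} + \frac{25640}{-39896} = 6094 \cdot \frac{1}{44272} + 25640 \left(- \frac{1}{39896}\right) = \frac{3047}{22136} - \frac{3205}{4987} = - \frac{55750491}{110392232}$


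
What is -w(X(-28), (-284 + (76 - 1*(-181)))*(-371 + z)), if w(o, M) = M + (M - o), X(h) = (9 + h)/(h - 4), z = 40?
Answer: -571949/32 ≈ -17873.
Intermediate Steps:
X(h) = (9 + h)/(-4 + h)
w(o, M) = -o + 2*M
-w(X(-28), (-284 + (76 - 1*(-181)))*(-371 + z)) = -(-(9 - 28)/(-4 - 28) + 2*((-284 + (76 - 1*(-181)))*(-371 + 40))) = -(-(-19)/(-32) + 2*((-284 + (76 + 181))*(-331))) = -(-(-1)*(-19)/32 + 2*((-284 + 257)*(-331))) = -(-1*19/32 + 2*(-27*(-331))) = -(-19/32 + 2*8937) = -(-19/32 + 17874) = -1*571949/32 = -571949/32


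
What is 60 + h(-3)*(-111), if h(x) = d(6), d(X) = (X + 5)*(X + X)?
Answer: -14592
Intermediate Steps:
d(X) = 2*X*(5 + X) (d(X) = (5 + X)*(2*X) = 2*X*(5 + X))
h(x) = 132 (h(x) = 2*6*(5 + 6) = 2*6*11 = 132)
60 + h(-3)*(-111) = 60 + 132*(-111) = 60 - 14652 = -14592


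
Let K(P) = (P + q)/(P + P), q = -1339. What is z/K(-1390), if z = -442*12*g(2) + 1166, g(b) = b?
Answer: -26248760/2729 ≈ -9618.5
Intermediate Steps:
K(P) = (-1339 + P)/(2*P) (K(P) = (P - 1339)/(P + P) = (-1339 + P)/((2*P)) = (-1339 + P)*(1/(2*P)) = (-1339 + P)/(2*P))
z = -9442 (z = -442*12*2 + 1166 = -10608 + 1166 = -9442)
z/K(-1390) = -9442*(-2780/(-1339 - 1390)) = -9442/((½)*(-1/1390)*(-2729)) = -9442/2729/2780 = -9442*2780/2729 = -26248760/2729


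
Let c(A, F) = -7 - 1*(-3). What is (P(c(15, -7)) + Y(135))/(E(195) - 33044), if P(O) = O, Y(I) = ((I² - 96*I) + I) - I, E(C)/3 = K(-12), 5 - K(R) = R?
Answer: -5261/32993 ≈ -0.15946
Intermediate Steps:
K(R) = 5 - R
E(C) = 51 (E(C) = 3*(5 - 1*(-12)) = 3*(5 + 12) = 3*17 = 51)
c(A, F) = -4 (c(A, F) = -7 + 3 = -4)
Y(I) = I² - 96*I (Y(I) = (I² - 95*I) - I = I² - 96*I)
(P(c(15, -7)) + Y(135))/(E(195) - 33044) = (-4 + 135*(-96 + 135))/(51 - 33044) = (-4 + 135*39)/(-32993) = (-4 + 5265)*(-1/32993) = 5261*(-1/32993) = -5261/32993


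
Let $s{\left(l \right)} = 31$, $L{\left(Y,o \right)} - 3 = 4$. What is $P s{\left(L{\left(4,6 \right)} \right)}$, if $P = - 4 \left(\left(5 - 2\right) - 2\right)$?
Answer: $-124$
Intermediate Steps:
$L{\left(Y,o \right)} = 7$ ($L{\left(Y,o \right)} = 3 + 4 = 7$)
$P = -4$ ($P = - 4 \left(\left(5 - 2\right) - 2\right) = - 4 \left(3 - 2\right) = \left(-4\right) 1 = -4$)
$P s{\left(L{\left(4,6 \right)} \right)} = \left(-4\right) 31 = -124$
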